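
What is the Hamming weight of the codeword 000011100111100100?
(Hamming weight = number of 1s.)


Counting 1s in 000011100111100100

8


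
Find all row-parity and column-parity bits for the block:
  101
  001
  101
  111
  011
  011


Row parities: 010100
Column parities: 110

Row P: 010100, Col P: 110, Corner: 0


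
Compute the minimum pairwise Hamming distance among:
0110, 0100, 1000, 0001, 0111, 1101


Comparing all pairs, minimum distance: 1
Can detect 0 errors, correct 0 errors

1


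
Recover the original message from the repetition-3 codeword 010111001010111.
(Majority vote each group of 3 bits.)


Groups: 010, 111, 001, 010, 111
Majority votes: 01001

01001


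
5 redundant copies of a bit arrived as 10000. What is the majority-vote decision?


Ones: 1 out of 5
Threshold: 3

0 (1/5 voted 1)


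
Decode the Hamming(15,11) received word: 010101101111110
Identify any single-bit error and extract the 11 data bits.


Syndrome = 0: no error detected

Data: 00111111110 (no errors)


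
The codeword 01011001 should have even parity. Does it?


Number of 1s: 4

Yes, parity is correct (4 ones)


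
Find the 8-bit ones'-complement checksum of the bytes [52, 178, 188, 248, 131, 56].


Sum = 853 mod 256 = 85
Complement = 170

170


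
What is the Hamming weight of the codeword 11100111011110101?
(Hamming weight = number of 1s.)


Counting 1s in 11100111011110101

12


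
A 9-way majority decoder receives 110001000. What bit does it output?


Ones: 3 out of 9
Threshold: 5

0 (3/9 voted 1)


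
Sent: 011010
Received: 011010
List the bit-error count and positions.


XOR: 000000

0 errors (received matches sent)


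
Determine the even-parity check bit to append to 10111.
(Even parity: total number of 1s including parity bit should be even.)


Number of 1s in data: 4
Parity bit: 0

0


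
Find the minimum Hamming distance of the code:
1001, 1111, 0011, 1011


Comparing all pairs, minimum distance: 1
Can detect 0 errors, correct 0 errors

1


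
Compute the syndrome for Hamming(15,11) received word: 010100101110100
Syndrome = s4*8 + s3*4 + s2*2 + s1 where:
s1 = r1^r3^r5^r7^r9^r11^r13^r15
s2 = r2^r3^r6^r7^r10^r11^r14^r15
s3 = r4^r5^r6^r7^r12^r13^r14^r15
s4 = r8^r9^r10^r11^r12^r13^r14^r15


s1=0, s2=0, s3=1, s4=0

Syndrome = 4 (error at position 4)


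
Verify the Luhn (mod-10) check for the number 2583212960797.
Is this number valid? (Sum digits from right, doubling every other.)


Luhn sum = 61
61 mod 10 = 1

Invalid (Luhn sum mod 10 = 1)


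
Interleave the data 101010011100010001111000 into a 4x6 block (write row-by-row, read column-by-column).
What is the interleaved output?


Matrix:
  101010
  011100
  010001
  111000
Read columns: 100101111101010010000010

100101111101010010000010


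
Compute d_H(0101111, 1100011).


XOR: 1001100
Count of 1s: 3

3


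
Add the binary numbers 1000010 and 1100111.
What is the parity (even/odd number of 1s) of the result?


1000010 = 66
1100111 = 103
Sum = 169 = 10101001
1s count = 4

even parity (4 ones in 10101001)


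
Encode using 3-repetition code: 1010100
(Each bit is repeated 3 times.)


Each bit -> 3 copies

111000111000111000000


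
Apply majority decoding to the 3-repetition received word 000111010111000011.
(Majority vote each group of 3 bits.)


Groups: 000, 111, 010, 111, 000, 011
Majority votes: 010101

010101


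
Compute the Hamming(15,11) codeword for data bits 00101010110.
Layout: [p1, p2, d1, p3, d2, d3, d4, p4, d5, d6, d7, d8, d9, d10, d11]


Parity bits: p1=1, p2=1, p3=1, p4=0

110101001010110


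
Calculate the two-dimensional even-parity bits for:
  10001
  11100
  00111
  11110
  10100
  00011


Row parities: 011000
Column parities: 00011

Row P: 011000, Col P: 00011, Corner: 0


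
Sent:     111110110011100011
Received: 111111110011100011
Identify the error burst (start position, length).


XOR: 000001000000000000

Burst at position 5, length 1


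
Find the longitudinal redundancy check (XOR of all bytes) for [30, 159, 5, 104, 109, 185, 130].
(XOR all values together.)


XOR chain: 30 ^ 159 ^ 5 ^ 104 ^ 109 ^ 185 ^ 130 = 186

186


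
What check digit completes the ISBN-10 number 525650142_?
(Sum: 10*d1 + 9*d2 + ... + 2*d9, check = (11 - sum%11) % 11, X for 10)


Weighted sum: 200
200 mod 11 = 2

Check digit: 9


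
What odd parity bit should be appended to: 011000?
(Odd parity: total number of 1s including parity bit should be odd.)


Number of 1s in data: 2
Parity bit: 1

1


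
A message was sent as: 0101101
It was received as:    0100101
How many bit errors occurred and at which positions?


XOR: 0001000

1 error(s) at position(s): 3


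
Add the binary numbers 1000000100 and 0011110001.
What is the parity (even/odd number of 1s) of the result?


1000000100 = 516
0011110001 = 241
Sum = 757 = 1011110101
1s count = 7

odd parity (7 ones in 1011110101)


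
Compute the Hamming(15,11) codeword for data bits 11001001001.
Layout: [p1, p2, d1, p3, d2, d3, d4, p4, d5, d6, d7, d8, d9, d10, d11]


Parity bits: p1=0, p2=0, p3=1, p4=1

001110011001001


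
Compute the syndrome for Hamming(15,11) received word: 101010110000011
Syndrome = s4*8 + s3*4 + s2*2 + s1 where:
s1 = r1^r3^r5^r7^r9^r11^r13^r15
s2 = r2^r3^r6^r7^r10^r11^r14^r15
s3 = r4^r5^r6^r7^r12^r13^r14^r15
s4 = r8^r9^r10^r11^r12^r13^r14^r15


s1=1, s2=0, s3=0, s4=1

Syndrome = 9 (error at position 9)


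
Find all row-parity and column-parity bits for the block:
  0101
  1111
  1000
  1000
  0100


Row parities: 00111
Column parities: 1110

Row P: 00111, Col P: 1110, Corner: 1


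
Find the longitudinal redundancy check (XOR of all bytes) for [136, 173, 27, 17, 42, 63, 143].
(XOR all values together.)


XOR chain: 136 ^ 173 ^ 27 ^ 17 ^ 42 ^ 63 ^ 143 = 181

181


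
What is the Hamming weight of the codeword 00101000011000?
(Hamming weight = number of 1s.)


Counting 1s in 00101000011000

4


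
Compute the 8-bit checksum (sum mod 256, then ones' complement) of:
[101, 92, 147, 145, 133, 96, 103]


Sum = 817 mod 256 = 49
Complement = 206

206


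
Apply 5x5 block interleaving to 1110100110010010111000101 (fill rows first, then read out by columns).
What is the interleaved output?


Matrix:
  11101
  00110
  01001
  01110
  00101
Read columns: 1000010110110110101010101

1000010110110110101010101


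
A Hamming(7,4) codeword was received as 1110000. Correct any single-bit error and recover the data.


Syndrome = 0: no error detected

Data: 1000 (no errors)


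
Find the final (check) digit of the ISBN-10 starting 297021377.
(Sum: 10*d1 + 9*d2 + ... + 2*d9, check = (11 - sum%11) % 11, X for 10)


Weighted sum: 221
221 mod 11 = 1

Check digit: X


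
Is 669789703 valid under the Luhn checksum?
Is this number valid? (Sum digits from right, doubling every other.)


Luhn sum = 50
50 mod 10 = 0

Valid (Luhn sum mod 10 = 0)


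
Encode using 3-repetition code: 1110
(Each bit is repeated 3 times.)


Each bit -> 3 copies

111111111000


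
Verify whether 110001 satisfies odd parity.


Number of 1s: 3

Yes, parity is correct (3 ones)


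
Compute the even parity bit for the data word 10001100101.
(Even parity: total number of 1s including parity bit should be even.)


Number of 1s in data: 5
Parity bit: 1

1


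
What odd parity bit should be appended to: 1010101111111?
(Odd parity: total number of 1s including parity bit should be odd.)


Number of 1s in data: 10
Parity bit: 1

1


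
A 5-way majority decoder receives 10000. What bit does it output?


Ones: 1 out of 5
Threshold: 3

0 (1/5 voted 1)


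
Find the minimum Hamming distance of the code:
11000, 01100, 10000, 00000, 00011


Comparing all pairs, minimum distance: 1
Can detect 0 errors, correct 0 errors

1


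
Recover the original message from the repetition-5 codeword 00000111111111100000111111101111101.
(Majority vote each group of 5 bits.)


Groups: 00000, 11111, 11111, 00000, 11111, 11011, 11101
Majority votes: 0110111

0110111


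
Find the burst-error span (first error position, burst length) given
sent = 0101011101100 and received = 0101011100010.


XOR: 0000000001110

Burst at position 9, length 3


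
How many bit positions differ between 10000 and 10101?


XOR: 00101
Count of 1s: 2

2


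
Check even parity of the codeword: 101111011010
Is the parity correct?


Number of 1s: 8

Yes, parity is correct (8 ones)


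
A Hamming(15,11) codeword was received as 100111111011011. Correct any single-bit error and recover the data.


Syndrome = 6: error at position 6

Data: 01011011011 (corrected bit 6)


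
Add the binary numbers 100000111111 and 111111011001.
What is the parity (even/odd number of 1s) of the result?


100000111111 = 2111
111111011001 = 4057
Sum = 6168 = 1100000011000
1s count = 4

even parity (4 ones in 1100000011000)


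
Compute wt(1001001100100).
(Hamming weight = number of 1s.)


Counting 1s in 1001001100100

5


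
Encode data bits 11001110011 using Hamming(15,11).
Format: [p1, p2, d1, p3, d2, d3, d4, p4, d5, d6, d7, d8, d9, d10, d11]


Parity bits: p1=1, p2=1, p3=1, p4=1

111110011110011


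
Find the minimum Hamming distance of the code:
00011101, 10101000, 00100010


Comparing all pairs, minimum distance: 3
Can detect 2 errors, correct 1 errors

3


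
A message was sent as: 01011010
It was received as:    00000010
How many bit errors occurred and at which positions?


XOR: 01011000

3 error(s) at position(s): 1, 3, 4


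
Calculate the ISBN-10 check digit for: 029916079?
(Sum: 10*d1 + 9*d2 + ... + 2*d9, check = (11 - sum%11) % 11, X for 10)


Weighted sum: 228
228 mod 11 = 8

Check digit: 3


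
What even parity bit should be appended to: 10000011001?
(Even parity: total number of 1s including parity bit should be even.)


Number of 1s in data: 4
Parity bit: 0

0


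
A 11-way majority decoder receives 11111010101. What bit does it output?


Ones: 8 out of 11
Threshold: 6

1 (8/11 voted 1)


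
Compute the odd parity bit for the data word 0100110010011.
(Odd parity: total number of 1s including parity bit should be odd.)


Number of 1s in data: 6
Parity bit: 1

1


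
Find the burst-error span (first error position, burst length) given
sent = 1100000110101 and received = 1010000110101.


XOR: 0110000000000

Burst at position 1, length 2


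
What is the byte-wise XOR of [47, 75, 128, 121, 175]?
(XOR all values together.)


XOR chain: 47 ^ 75 ^ 128 ^ 121 ^ 175 = 50

50


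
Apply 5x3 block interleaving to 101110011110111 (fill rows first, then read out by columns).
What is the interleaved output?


Matrix:
  101
  110
  011
  110
  111
Read columns: 110110111110101

110110111110101


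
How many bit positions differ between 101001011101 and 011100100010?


XOR: 110101111111
Count of 1s: 10

10


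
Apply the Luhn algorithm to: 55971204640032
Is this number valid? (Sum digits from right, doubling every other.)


Luhn sum = 45
45 mod 10 = 5

Invalid (Luhn sum mod 10 = 5)


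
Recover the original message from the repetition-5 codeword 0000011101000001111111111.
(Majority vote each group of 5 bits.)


Groups: 00000, 11101, 00000, 11111, 11111
Majority votes: 01011

01011


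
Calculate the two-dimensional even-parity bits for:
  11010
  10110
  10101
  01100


Row parities: 1110
Column parities: 10101

Row P: 1110, Col P: 10101, Corner: 1


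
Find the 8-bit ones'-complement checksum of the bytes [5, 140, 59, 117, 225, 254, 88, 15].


Sum = 903 mod 256 = 135
Complement = 120

120


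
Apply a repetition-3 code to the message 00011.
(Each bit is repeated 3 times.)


Each bit -> 3 copies

000000000111111


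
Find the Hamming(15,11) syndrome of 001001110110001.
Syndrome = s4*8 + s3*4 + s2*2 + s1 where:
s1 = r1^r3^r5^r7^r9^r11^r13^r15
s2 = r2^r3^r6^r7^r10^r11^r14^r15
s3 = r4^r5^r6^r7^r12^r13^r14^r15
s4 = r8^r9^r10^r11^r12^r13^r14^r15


s1=0, s2=0, s3=1, s4=0

Syndrome = 4 (error at position 4)


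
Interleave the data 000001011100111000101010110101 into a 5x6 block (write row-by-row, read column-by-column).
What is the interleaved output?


Matrix:
  000001
  011100
  111000
  101010
  110101
Read columns: 001110110101110010010001010001

001110110101110010010001010001


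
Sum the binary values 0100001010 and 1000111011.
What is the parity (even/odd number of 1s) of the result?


0100001010 = 266
1000111011 = 571
Sum = 837 = 1101000101
1s count = 5

odd parity (5 ones in 1101000101)


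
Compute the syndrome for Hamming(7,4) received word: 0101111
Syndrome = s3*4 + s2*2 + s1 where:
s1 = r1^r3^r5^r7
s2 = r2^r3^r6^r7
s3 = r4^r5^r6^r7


s1=0, s2=1, s3=0

Syndrome = 2 (error at position 2)


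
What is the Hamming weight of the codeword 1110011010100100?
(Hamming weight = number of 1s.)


Counting 1s in 1110011010100100

8


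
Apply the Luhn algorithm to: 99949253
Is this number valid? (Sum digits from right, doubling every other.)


Luhn sum = 46
46 mod 10 = 6

Invalid (Luhn sum mod 10 = 6)


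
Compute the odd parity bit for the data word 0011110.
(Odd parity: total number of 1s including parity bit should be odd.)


Number of 1s in data: 4
Parity bit: 1

1


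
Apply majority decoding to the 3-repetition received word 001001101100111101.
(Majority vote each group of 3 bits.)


Groups: 001, 001, 101, 100, 111, 101
Majority votes: 001011

001011


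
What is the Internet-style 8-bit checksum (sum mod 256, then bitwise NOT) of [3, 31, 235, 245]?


Sum = 514 mod 256 = 2
Complement = 253

253


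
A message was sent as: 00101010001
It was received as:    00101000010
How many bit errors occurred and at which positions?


XOR: 00000010011

3 error(s) at position(s): 6, 9, 10


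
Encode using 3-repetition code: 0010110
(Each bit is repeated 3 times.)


Each bit -> 3 copies

000000111000111111000


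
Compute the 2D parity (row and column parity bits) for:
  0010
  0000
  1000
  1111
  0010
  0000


Row parities: 101010
Column parities: 0111

Row P: 101010, Col P: 0111, Corner: 1


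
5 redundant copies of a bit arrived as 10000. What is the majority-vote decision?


Ones: 1 out of 5
Threshold: 3

0 (1/5 voted 1)


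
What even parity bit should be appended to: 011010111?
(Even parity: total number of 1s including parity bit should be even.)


Number of 1s in data: 6
Parity bit: 0

0


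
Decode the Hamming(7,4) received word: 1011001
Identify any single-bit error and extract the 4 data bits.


Syndrome = 1: error at position 1

Data: 1001 (corrected bit 1)


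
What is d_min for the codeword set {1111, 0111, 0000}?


Comparing all pairs, minimum distance: 1
Can detect 0 errors, correct 0 errors

1


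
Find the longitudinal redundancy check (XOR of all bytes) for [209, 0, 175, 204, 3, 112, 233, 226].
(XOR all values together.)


XOR chain: 209 ^ 0 ^ 175 ^ 204 ^ 3 ^ 112 ^ 233 ^ 226 = 202

202


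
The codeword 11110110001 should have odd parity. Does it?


Number of 1s: 7

Yes, parity is correct (7 ones)


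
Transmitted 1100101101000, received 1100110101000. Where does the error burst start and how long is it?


XOR: 0000011000000

Burst at position 5, length 2


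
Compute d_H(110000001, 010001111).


XOR: 100001110
Count of 1s: 4

4


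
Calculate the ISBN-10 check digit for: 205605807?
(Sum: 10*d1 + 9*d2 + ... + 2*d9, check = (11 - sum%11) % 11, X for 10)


Weighted sum: 173
173 mod 11 = 8

Check digit: 3


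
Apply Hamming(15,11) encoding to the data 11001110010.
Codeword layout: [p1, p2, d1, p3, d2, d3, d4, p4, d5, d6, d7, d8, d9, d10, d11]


Parity bits: p1=0, p2=0, p3=0, p4=0

001010001110010


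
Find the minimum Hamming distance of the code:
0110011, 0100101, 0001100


Comparing all pairs, minimum distance: 3
Can detect 2 errors, correct 1 errors

3


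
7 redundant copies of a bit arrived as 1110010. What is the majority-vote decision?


Ones: 4 out of 7
Threshold: 4

1 (4/7 voted 1)


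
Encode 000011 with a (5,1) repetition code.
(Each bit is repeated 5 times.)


Each bit -> 5 copies

000000000000000000001111111111


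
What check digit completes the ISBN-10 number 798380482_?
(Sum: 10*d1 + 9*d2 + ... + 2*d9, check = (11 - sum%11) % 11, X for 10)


Weighted sum: 328
328 mod 11 = 9

Check digit: 2


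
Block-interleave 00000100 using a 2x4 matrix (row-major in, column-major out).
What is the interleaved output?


Matrix:
  0000
  0100
Read columns: 00010000

00010000


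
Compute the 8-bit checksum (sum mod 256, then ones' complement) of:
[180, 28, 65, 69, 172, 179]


Sum = 693 mod 256 = 181
Complement = 74

74


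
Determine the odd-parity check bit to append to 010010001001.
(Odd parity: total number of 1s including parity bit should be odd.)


Number of 1s in data: 4
Parity bit: 1

1


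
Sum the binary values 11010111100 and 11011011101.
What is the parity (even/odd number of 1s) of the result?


11010111100 = 1724
11011011101 = 1757
Sum = 3481 = 110110011001
1s count = 7

odd parity (7 ones in 110110011001)


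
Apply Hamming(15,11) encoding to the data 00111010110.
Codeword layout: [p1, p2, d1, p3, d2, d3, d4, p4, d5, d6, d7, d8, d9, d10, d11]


Parity bits: p1=0, p2=0, p3=0, p4=0

000001101010110


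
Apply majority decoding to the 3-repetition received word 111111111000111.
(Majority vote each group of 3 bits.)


Groups: 111, 111, 111, 000, 111
Majority votes: 11101

11101


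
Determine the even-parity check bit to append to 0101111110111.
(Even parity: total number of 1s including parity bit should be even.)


Number of 1s in data: 10
Parity bit: 0

0


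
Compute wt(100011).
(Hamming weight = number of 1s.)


Counting 1s in 100011

3


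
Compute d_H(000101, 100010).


XOR: 100111
Count of 1s: 4

4


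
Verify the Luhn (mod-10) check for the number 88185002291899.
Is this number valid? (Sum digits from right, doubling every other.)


Luhn sum = 69
69 mod 10 = 9

Invalid (Luhn sum mod 10 = 9)


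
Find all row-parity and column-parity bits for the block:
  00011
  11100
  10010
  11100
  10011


Row parities: 01011
Column parities: 00010

Row P: 01011, Col P: 00010, Corner: 1


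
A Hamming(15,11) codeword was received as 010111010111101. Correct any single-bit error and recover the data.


Syndrome = 2: error at position 2

Data: 01100111101 (corrected bit 2)


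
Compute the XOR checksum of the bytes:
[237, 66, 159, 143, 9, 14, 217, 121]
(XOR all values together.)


XOR chain: 237 ^ 66 ^ 159 ^ 143 ^ 9 ^ 14 ^ 217 ^ 121 = 24

24


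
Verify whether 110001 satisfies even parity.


Number of 1s: 3

No, parity error (3 ones)


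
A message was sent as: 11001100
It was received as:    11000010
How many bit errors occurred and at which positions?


XOR: 00001110

3 error(s) at position(s): 4, 5, 6


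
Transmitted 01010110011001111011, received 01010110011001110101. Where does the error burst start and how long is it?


XOR: 00000000000000001110

Burst at position 16, length 3


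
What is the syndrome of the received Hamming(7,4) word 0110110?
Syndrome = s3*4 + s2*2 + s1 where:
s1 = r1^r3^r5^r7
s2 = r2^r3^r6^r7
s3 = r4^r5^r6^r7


s1=0, s2=1, s3=0

Syndrome = 2 (error at position 2)


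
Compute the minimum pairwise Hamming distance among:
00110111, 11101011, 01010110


Comparing all pairs, minimum distance: 3
Can detect 2 errors, correct 1 errors

3


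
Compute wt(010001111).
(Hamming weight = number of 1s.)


Counting 1s in 010001111

5


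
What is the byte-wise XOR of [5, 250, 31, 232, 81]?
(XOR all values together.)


XOR chain: 5 ^ 250 ^ 31 ^ 232 ^ 81 = 89

89


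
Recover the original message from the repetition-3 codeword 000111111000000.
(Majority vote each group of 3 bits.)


Groups: 000, 111, 111, 000, 000
Majority votes: 01100

01100


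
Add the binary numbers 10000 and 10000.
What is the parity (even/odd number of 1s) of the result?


10000 = 16
10000 = 16
Sum = 32 = 100000
1s count = 1

odd parity (1 ones in 100000)


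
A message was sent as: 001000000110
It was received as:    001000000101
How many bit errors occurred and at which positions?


XOR: 000000000011

2 error(s) at position(s): 10, 11


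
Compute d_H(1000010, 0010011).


XOR: 1010001
Count of 1s: 3

3


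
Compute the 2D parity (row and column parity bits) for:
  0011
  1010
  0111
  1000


Row parities: 0011
Column parities: 0110

Row P: 0011, Col P: 0110, Corner: 0


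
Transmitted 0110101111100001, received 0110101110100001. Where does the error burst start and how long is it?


XOR: 0000000001000000

Burst at position 9, length 1


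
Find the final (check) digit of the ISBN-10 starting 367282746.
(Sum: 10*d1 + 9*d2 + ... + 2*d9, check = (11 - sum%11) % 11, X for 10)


Weighted sum: 264
264 mod 11 = 0

Check digit: 0


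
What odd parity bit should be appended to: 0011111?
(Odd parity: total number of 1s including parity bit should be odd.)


Number of 1s in data: 5
Parity bit: 0

0


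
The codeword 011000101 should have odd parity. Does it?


Number of 1s: 4

No, parity error (4 ones)


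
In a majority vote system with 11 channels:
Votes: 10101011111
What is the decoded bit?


Ones: 8 out of 11
Threshold: 6

1 (8/11 voted 1)


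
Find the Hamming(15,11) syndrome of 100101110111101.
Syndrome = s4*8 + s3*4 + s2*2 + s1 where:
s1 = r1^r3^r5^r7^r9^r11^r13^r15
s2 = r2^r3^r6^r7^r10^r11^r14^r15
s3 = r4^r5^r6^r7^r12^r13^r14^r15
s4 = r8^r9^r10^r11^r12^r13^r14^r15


s1=1, s2=1, s3=0, s4=0

Syndrome = 3 (error at position 3)


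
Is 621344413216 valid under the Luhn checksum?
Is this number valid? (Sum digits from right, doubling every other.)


Luhn sum = 47
47 mod 10 = 7

Invalid (Luhn sum mod 10 = 7)


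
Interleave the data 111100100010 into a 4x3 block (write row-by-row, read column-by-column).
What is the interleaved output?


Matrix:
  111
  100
  100
  010
Read columns: 111010011000

111010011000


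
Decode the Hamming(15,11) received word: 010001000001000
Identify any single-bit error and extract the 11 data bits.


Syndrome = 8: error at position 8

Data: 00100001000 (corrected bit 8)


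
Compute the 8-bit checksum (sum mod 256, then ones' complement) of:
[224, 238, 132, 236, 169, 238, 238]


Sum = 1475 mod 256 = 195
Complement = 60

60


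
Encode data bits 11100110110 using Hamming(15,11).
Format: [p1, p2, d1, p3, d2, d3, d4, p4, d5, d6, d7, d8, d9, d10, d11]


Parity bits: p1=0, p2=1, p3=0, p4=0

011011000110110


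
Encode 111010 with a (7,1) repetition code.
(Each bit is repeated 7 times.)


Each bit -> 7 copies

111111111111111111111000000011111110000000


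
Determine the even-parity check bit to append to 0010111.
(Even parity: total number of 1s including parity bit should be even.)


Number of 1s in data: 4
Parity bit: 0

0


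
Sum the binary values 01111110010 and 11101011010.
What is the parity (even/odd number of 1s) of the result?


01111110010 = 1010
11101011010 = 1882
Sum = 2892 = 101101001100
1s count = 6

even parity (6 ones in 101101001100)


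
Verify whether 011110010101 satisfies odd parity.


Number of 1s: 7

Yes, parity is correct (7 ones)


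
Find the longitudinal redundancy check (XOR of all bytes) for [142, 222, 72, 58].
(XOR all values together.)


XOR chain: 142 ^ 222 ^ 72 ^ 58 = 34

34


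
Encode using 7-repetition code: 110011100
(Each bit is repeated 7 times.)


Each bit -> 7 copies

111111111111110000000000000011111111111111111111100000000000000


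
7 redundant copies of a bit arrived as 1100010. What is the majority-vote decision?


Ones: 3 out of 7
Threshold: 4

0 (3/7 voted 1)


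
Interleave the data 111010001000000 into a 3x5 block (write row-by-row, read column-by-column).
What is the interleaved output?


Matrix:
  11101
  00010
  00000
Read columns: 100100100010100

100100100010100


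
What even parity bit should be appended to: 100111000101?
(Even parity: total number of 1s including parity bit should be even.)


Number of 1s in data: 6
Parity bit: 0

0


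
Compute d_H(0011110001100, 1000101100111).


XOR: 1011011101011
Count of 1s: 9

9


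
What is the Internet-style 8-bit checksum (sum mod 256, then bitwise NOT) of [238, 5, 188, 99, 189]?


Sum = 719 mod 256 = 207
Complement = 48

48


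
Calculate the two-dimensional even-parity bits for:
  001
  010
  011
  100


Row parities: 1101
Column parities: 100

Row P: 1101, Col P: 100, Corner: 1


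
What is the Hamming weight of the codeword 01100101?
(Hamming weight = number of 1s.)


Counting 1s in 01100101

4


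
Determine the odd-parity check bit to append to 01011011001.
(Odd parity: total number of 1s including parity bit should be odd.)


Number of 1s in data: 6
Parity bit: 1

1


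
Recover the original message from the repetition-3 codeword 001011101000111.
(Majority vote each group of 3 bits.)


Groups: 001, 011, 101, 000, 111
Majority votes: 01101

01101


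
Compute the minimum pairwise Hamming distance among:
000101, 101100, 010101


Comparing all pairs, minimum distance: 1
Can detect 0 errors, correct 0 errors

1


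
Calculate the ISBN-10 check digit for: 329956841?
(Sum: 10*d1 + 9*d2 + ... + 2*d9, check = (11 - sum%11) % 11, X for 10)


Weighted sum: 289
289 mod 11 = 3

Check digit: 8


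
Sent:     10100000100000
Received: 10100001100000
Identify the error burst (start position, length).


XOR: 00000001000000

Burst at position 7, length 1


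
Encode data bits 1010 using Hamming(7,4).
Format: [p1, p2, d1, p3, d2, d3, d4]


Parity bits: p1=1, p2=0, p3=1

1011010


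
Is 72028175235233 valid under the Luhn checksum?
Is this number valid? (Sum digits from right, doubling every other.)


Luhn sum = 46
46 mod 10 = 6

Invalid (Luhn sum mod 10 = 6)


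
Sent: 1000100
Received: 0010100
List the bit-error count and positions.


XOR: 1010000

2 error(s) at position(s): 0, 2


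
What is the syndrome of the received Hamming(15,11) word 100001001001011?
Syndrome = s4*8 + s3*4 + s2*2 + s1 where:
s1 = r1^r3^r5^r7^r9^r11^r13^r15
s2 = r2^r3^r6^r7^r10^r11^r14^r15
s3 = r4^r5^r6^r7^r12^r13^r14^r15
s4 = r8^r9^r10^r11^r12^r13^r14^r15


s1=1, s2=1, s3=0, s4=0

Syndrome = 3 (error at position 3)


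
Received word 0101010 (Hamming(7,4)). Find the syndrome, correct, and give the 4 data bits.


Syndrome = 0: no error detected

Data: 0010 (no errors)


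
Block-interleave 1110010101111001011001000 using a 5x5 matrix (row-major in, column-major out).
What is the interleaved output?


Matrix:
  11100
  10101
  11100
  10110
  01000
Read columns: 1111010101111100001001000

1111010101111100001001000


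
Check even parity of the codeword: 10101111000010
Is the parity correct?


Number of 1s: 7

No, parity error (7 ones)


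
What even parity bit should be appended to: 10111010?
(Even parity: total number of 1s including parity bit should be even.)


Number of 1s in data: 5
Parity bit: 1

1


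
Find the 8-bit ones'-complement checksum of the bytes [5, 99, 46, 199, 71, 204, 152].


Sum = 776 mod 256 = 8
Complement = 247

247


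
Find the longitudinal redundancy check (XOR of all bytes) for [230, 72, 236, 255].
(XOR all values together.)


XOR chain: 230 ^ 72 ^ 236 ^ 255 = 189

189


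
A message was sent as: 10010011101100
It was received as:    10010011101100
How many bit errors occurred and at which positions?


XOR: 00000000000000

0 errors (received matches sent)


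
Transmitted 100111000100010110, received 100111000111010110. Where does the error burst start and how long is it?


XOR: 000000000011000000

Burst at position 10, length 2


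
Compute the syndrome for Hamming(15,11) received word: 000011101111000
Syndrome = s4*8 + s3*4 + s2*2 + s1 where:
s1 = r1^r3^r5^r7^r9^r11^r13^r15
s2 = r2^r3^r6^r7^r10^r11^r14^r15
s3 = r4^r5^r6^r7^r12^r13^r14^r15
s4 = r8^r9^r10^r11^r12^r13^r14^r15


s1=0, s2=0, s3=0, s4=0

Syndrome = 0 (no error)


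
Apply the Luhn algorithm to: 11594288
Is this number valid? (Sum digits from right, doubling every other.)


Luhn sum = 38
38 mod 10 = 8

Invalid (Luhn sum mod 10 = 8)


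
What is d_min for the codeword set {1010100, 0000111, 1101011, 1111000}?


Comparing all pairs, minimum distance: 3
Can detect 2 errors, correct 1 errors

3


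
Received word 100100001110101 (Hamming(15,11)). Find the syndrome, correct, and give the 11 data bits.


Syndrome = 15: error at position 15

Data: 00001110100 (corrected bit 15)


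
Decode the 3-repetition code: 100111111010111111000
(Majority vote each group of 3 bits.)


Groups: 100, 111, 111, 010, 111, 111, 000
Majority votes: 0110110

0110110


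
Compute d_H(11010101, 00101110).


XOR: 11111011
Count of 1s: 7

7


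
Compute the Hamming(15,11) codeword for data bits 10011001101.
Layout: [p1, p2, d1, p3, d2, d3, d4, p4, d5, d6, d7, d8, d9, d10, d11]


Parity bits: p1=1, p2=1, p3=0, p4=0

111000101001101


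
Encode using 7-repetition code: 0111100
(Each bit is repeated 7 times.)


Each bit -> 7 copies

0000000111111111111111111111111111100000000000000


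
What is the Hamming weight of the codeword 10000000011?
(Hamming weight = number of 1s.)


Counting 1s in 10000000011

3


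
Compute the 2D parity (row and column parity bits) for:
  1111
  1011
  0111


Row parities: 011
Column parities: 0011

Row P: 011, Col P: 0011, Corner: 0


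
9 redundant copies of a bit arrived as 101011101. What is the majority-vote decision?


Ones: 6 out of 9
Threshold: 5

1 (6/9 voted 1)


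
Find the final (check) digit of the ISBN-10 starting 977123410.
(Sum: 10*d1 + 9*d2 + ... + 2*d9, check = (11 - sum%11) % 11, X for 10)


Weighted sum: 262
262 mod 11 = 9

Check digit: 2


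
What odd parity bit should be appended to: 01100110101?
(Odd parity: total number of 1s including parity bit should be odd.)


Number of 1s in data: 6
Parity bit: 1

1


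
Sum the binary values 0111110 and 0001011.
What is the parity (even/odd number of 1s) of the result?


0111110 = 62
0001011 = 11
Sum = 73 = 1001001
1s count = 3

odd parity (3 ones in 1001001)


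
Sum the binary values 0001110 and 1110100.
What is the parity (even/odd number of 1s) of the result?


0001110 = 14
1110100 = 116
Sum = 130 = 10000010
1s count = 2

even parity (2 ones in 10000010)


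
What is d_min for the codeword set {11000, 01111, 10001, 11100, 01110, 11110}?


Comparing all pairs, minimum distance: 1
Can detect 0 errors, correct 0 errors

1


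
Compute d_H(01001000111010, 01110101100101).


XOR: 00111101011111
Count of 1s: 10

10


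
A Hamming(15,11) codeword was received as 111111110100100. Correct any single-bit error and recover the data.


Syndrome = 15: error at position 15

Data: 11110100101 (corrected bit 15)


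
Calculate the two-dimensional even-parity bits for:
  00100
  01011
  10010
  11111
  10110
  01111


Row parities: 110110
Column parities: 11011

Row P: 110110, Col P: 11011, Corner: 0


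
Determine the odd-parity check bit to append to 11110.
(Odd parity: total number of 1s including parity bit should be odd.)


Number of 1s in data: 4
Parity bit: 1

1


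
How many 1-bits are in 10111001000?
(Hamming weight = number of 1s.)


Counting 1s in 10111001000

5


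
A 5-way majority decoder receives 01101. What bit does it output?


Ones: 3 out of 5
Threshold: 3

1 (3/5 voted 1)


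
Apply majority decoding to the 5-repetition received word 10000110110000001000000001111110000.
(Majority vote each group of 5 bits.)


Groups: 10000, 11011, 00000, 01000, 00000, 11111, 10000
Majority votes: 0100010

0100010


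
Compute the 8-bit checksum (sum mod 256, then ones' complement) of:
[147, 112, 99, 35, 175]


Sum = 568 mod 256 = 56
Complement = 199

199


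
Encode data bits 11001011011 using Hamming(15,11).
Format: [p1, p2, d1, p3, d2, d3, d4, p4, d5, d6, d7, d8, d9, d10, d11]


Parity bits: p1=1, p2=0, p3=0, p4=1

101010011011011


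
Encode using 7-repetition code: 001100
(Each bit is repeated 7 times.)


Each bit -> 7 copies

000000000000001111111111111100000000000000


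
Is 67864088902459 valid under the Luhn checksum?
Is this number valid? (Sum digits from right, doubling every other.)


Luhn sum = 73
73 mod 10 = 3

Invalid (Luhn sum mod 10 = 3)


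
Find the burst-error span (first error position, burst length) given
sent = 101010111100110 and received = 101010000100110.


XOR: 000000111000000

Burst at position 6, length 3


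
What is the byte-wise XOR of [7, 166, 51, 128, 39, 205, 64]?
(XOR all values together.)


XOR chain: 7 ^ 166 ^ 51 ^ 128 ^ 39 ^ 205 ^ 64 = 184

184


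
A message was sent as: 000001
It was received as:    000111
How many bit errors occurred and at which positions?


XOR: 000110

2 error(s) at position(s): 3, 4


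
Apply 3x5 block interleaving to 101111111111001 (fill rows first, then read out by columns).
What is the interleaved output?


Matrix:
  10111
  11111
  11001
Read columns: 111011110110111

111011110110111


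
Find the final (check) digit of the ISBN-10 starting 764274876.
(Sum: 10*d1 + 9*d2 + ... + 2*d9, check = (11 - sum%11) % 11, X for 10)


Weighted sum: 297
297 mod 11 = 0

Check digit: 0


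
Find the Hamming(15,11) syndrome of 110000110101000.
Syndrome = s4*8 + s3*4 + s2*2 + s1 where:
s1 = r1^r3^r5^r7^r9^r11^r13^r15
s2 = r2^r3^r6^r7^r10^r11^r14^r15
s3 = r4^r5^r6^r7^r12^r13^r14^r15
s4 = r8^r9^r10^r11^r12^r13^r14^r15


s1=0, s2=1, s3=0, s4=1

Syndrome = 10 (error at position 10)


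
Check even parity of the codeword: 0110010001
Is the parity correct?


Number of 1s: 4

Yes, parity is correct (4 ones)


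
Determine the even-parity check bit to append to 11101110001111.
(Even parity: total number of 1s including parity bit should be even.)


Number of 1s in data: 10
Parity bit: 0

0


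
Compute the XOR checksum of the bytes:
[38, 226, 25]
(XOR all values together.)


XOR chain: 38 ^ 226 ^ 25 = 221

221


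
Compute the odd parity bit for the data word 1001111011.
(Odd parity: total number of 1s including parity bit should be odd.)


Number of 1s in data: 7
Parity bit: 0

0


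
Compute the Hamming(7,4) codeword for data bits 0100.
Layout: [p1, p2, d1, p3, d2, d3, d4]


Parity bits: p1=1, p2=0, p3=1

1001100


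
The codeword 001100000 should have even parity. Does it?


Number of 1s: 2

Yes, parity is correct (2 ones)


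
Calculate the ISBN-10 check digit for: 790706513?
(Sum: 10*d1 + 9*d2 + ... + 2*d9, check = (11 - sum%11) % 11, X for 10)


Weighted sum: 259
259 mod 11 = 6

Check digit: 5


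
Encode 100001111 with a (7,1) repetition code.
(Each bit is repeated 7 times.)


Each bit -> 7 copies

111111100000000000000000000000000001111111111111111111111111111


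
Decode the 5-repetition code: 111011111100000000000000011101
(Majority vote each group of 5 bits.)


Groups: 11101, 11111, 00000, 00000, 00000, 11101
Majority votes: 110001

110001


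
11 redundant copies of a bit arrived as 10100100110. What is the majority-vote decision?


Ones: 5 out of 11
Threshold: 6

0 (5/11 voted 1)


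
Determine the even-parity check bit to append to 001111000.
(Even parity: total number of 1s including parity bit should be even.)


Number of 1s in data: 4
Parity bit: 0

0


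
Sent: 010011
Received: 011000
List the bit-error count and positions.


XOR: 001011

3 error(s) at position(s): 2, 4, 5


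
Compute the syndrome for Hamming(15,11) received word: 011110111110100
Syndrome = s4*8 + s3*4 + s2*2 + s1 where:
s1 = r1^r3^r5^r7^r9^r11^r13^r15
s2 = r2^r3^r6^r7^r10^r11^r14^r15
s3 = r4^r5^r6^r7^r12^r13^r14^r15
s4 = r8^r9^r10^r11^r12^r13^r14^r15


s1=0, s2=1, s3=0, s4=1

Syndrome = 10 (error at position 10)


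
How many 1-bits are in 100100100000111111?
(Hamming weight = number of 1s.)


Counting 1s in 100100100000111111

9


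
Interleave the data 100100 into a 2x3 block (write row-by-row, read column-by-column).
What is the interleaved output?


Matrix:
  100
  100
Read columns: 110000

110000


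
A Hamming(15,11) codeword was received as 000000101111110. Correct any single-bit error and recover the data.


Syndrome = 0: no error detected

Data: 00011111110 (no errors)


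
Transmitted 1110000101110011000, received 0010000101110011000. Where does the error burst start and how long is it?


XOR: 1100000000000000000

Burst at position 0, length 2


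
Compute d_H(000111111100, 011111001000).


XOR: 011000110100
Count of 1s: 5

5


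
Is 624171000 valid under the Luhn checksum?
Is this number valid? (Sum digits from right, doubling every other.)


Luhn sum = 25
25 mod 10 = 5

Invalid (Luhn sum mod 10 = 5)


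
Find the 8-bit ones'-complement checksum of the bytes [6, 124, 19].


Sum = 149 mod 256 = 149
Complement = 106

106


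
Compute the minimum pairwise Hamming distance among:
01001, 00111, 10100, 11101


Comparing all pairs, minimum distance: 2
Can detect 1 errors, correct 0 errors

2


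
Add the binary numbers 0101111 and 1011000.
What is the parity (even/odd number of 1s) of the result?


0101111 = 47
1011000 = 88
Sum = 135 = 10000111
1s count = 4

even parity (4 ones in 10000111)


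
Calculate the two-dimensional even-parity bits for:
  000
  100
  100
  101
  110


Row parities: 01100
Column parities: 011

Row P: 01100, Col P: 011, Corner: 0


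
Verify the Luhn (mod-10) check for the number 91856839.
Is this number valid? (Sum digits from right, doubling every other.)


Luhn sum = 48
48 mod 10 = 8

Invalid (Luhn sum mod 10 = 8)


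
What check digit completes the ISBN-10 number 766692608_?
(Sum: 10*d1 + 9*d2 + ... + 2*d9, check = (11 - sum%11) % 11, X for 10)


Weighted sum: 318
318 mod 11 = 10

Check digit: 1


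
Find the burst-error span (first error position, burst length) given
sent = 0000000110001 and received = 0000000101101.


XOR: 0000000011100

Burst at position 8, length 3


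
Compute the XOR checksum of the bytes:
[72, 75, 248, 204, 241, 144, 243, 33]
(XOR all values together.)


XOR chain: 72 ^ 75 ^ 248 ^ 204 ^ 241 ^ 144 ^ 243 ^ 33 = 132

132


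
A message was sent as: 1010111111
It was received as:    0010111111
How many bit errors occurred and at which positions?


XOR: 1000000000

1 error(s) at position(s): 0


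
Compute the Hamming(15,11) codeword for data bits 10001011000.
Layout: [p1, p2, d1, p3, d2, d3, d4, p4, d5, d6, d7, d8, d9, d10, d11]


Parity bits: p1=1, p2=0, p3=1, p4=1

101100011011000


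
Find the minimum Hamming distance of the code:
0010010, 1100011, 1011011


Comparing all pairs, minimum distance: 3
Can detect 2 errors, correct 1 errors

3


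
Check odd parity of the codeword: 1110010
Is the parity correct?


Number of 1s: 4

No, parity error (4 ones)


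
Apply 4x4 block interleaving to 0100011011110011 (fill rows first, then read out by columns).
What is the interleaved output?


Matrix:
  0100
  0110
  1111
  0011
Read columns: 0010111001110011

0010111001110011


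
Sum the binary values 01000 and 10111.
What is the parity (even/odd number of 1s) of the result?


01000 = 8
10111 = 23
Sum = 31 = 11111
1s count = 5

odd parity (5 ones in 11111)
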